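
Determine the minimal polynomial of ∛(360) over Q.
m_α(x) = x^3 - 360

α satisfies α^3 = 360, so x^3 - 360 annihilates α. By the rational root test, a rational root p/q (in lowest terms) of x^3 - 360 would satisfy p^3 = 360 q^3, forcing q = 1 and p^3 = 360; but 360 is not a perfect cube, contradiction. A monic cubic over Q with no rational root is irreducible (any nontrivial factorization would include a linear factor). Hence x^3 - 360 is the minimal polynomial of α, and in particular [Q(α):Q] = 3.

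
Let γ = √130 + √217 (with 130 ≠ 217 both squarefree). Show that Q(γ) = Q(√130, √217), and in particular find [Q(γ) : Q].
[Q(γ) : Q] = 4 (equivalently, Q(γ) = Q(√130, √217))

Obviously Q(γ) ⊆ Q(√130, √217), and [Q(√130, √217):Q] = 4 (since 130, 217 are distinct squarefree integers > 1 with 28210 not a perfect square). To show equality we compute the minimal polynomial of γ. From γ = √130 + √217: γ^2 = 130 + 2√(28210) + 217 = 347 + 2√(28210), so γ^2 - 347 = 2√(28210); squaring, (γ^2 - 347)^2 = 4·28210, i.e. γ^4 - 694γ^2 + 120409 - 112840 = 0, i.e. γ^4 - 694γ^2 + 7569 = 0. So γ is a root of x^4 - 694x^2 + 7569. This polynomial is irreducible over Q: it has no rational root (each ±√130 ± √217 is irrational), and any factorization into two quadratics over Q would force √(28210) ∈ Q (pairing opposite roots) or √130, √217 ∈ Q (other pairings), all impossible. Hence [Q(γ):Q] = 4 = [Q(√130, √217):Q], so Q(γ) = Q(√130, √217).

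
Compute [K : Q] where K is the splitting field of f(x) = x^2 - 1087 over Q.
[K : Q] = 2

f(x) = x^2 - 1087 factors as (x - √1087)(x + √1087). The splitting field is K = Q(√1087). Since 1087 is squarefree and > 1, it is not a perfect square, so x^2 - 1087 is irreducible over Q and [Q(√1087) : Q] = 2. Hence [K : Q] = 2.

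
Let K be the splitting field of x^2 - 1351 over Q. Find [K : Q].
[K : Q] = 2

f(x) = x^2 - 1351 factors as (x - √1351)(x + √1351). The splitting field is K = Q(√1351). Since 1351 is squarefree and > 1, it is not a perfect square, so x^2 - 1351 is irreducible over Q and [Q(√1351) : Q] = 2. Hence [K : Q] = 2.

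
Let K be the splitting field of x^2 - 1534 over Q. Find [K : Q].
[K : Q] = 2

f(x) = x^2 - 1534 factors as (x - √1534)(x + √1534). The splitting field is K = Q(√1534). Since 1534 is squarefree and > 1, it is not a perfect square, so x^2 - 1534 is irreducible over Q and [Q(√1534) : Q] = 2. Hence [K : Q] = 2.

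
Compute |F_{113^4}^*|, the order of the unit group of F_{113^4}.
|F_{113^4}^*| = 163047360

F_{113^4} has 113^4 = 163047361 elements; its multiplicative group consists of all nonzero elements, so |F_{113^4}^*| = 163047361 - 1 = 163047360. (It is cyclic since any finite subgroup of the multiplicative group of a field is cyclic.)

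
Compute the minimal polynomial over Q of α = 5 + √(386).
m_α(x) = x^2 - 10x - 361

From α - 5 = √(386), squaring gives (α - 5)^2 = 386, i.e. α^2 - 10α + 25 = 386, so α^2 - 10α - 361 = 0. The discriminant of x^2 - 10x - 361 is (-10)^2 - 4·(-361) = 100 + 1444 = 1544, and 4·(386) is not a perfect square in Q since 386 is squarefree and ≠ 1. Hence x^2 - 10x - 361 is irreducible over Q and is the minimal polynomial of α.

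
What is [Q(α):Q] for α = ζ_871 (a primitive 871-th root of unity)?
[Q(α):Q] = 792

The minimal polynomial of ζ_871 over Q is the 871-th cyclotomic polynomial Φ_871(x), which is irreducible over Q and has degree φ(871) = 792. Hence [Q(α):Q] = φ(871) = 792.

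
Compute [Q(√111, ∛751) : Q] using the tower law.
[Q(√111, ∛751) : Q] = 6

Let L = Q(√111, ∛751). Since Q(√111) ⊂ L and [Q(√111):Q] = 2, the tower law gives 2 | [L:Q]. Likewise Q(∛751) ⊂ L with [Q(∛751):Q] = 3 (because 751 is not a perfect cube), so 3 | [L:Q]. As gcd(2,3) = 1, [L:Q] is divisible by 6. Conversely L is generated over Q by √111 and ∛751, so [L:Q] ≤ 2·3 = 6. Therefore [Q(√111, ∛751) : Q] = 6.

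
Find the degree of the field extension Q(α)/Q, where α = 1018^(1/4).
[Q(α):Q] = 4

α is a root of x^4 - 1018. By Eisenstein's criterion at the prime p = 2 (which divides the constant term 1018 but p^2 = 4 does not, since 1018 is squarefree), x^4 - 1018 is irreducible over Q. Hence [Q(α):Q] = 4.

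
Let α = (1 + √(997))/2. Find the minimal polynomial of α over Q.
m_α(x) = x^2 - x - 249

From 2α - 1 = √(997), squaring gives (2α - 1)^2 = 997, i.e. 4α^2 - 4α + 1 = 997, so α^2 - α + (1 - 997)/4 = 0. Since 997 ≡ 1 (mod 4), (1 - 997)/4 = -249 ∈ Z. The polynomial x^2 - x - 249 has discriminant 1 - 4·(-249) = 997, which is not a perfect square in Q (d = 997 is squarefree and ≠ 1), so x^2 - x - 249 is irreducible over Q. It is the minimal polynomial of α.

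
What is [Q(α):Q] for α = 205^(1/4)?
[Q(α):Q] = 4

α is a root of x^4 - 205. By Eisenstein's criterion at the prime p = 5 (which divides the constant term 205 but p^2 = 25 does not, since 205 is squarefree), x^4 - 205 is irreducible over Q. Hence [Q(α):Q] = 4.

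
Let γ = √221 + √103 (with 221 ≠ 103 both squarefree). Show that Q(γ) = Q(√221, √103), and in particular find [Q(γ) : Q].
[Q(γ) : Q] = 4 (equivalently, Q(γ) = Q(√221, √103))

Obviously Q(γ) ⊆ Q(√221, √103), and [Q(√221, √103):Q] = 4 (since 221, 103 are distinct squarefree integers > 1 with 22763 not a perfect square). To show equality we compute the minimal polynomial of γ. From γ = √221 + √103: γ^2 = 221 + 2√(22763) + 103 = 324 + 2√(22763), so γ^2 - 324 = 2√(22763); squaring, (γ^2 - 324)^2 = 4·22763, i.e. γ^4 - 648γ^2 + 104976 - 91052 = 0, i.e. γ^4 - 648γ^2 + 13924 = 0. So γ is a root of x^4 - 648x^2 + 13924. This polynomial is irreducible over Q: it has no rational root (each ±√221 ± √103 is irrational), and any factorization into two quadratics over Q would force √(22763) ∈ Q (pairing opposite roots) or √221, √103 ∈ Q (other pairings), all impossible. Hence [Q(γ):Q] = 4 = [Q(√221, √103):Q], so Q(γ) = Q(√221, √103).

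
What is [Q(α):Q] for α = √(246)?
[Q(α):Q] = 2

[Q(α):Q] equals the degree of the minimal polynomial of α. Here α^2 = 246 and x^2 - 246 is irreducible (d = 246 is squarefree, ≠ 1, hence not a square), so deg(m_α) = 2. Thus [Q(α):Q] = 2.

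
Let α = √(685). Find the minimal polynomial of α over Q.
m_α(x) = x^2 - 685

α satisfies α^2 - 685 = 0, so x^2 - 685 annihilates α. Since d = 685 is squarefree and ≠ 1, it is not a perfect square in Q, so x^2 - 685 has no rational root and is therefore irreducible over Q (a degree-2 polynomial over a field is irreducible iff it has no root). Hence m_α(x) = x^2 - 685.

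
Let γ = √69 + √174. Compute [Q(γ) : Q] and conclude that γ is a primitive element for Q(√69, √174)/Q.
[Q(γ) : Q] = 4 (equivalently, Q(γ) = Q(√69, √174))

Obviously Q(γ) ⊆ Q(√69, √174), and [Q(√69, √174):Q] = 4 (since 69, 174 are distinct squarefree integers > 1 with 12006 not a perfect square). To show equality we compute the minimal polynomial of γ. From γ = √69 + √174: γ^2 = 69 + 2√(12006) + 174 = 243 + 2√(12006), so γ^2 - 243 = 2√(12006); squaring, (γ^2 - 243)^2 = 4·12006, i.e. γ^4 - 486γ^2 + 59049 - 48024 = 0, i.e. γ^4 - 486γ^2 + 11025 = 0. So γ is a root of x^4 - 486x^2 + 11025. This polynomial is irreducible over Q: it has no rational root (each ±√69 ± √174 is irrational), and any factorization into two quadratics over Q would force √(12006) ∈ Q (pairing opposite roots) or √69, √174 ∈ Q (other pairings), all impossible. Hence [Q(γ):Q] = 4 = [Q(√69, √174):Q], so Q(γ) = Q(√69, √174).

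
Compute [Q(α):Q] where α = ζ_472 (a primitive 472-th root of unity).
[Q(α):Q] = 232

The minimal polynomial of ζ_472 over Q is the 472-th cyclotomic polynomial Φ_472(x), which is irreducible over Q and has degree φ(472) = 232. Hence [Q(α):Q] = φ(472) = 232.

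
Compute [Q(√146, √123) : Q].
[Q(√146, √123) : Q] = 4

[Q(√146):Q] = 2 (min poly x^2 - 146, irreducible since 146 is squarefree > 1). For the top step, suppose √123 ∈ Q(√146), say √123 = c + d√146 with c, d ∈ Q. Squaring: 123 = c^2 + 146d^2 + 2cd√146. Since √146 ∉ Q this forces 2cd = 0. If d = 0 then √123 = c ∈ Q, contradicting 123 squarefree > 1. If c = 0 then 123 = 146d^2, so 146·123 = (146d)^2 is a perfect square in Q — but 146·123 = 17958 is not a perfect square (since 146 and 123 are distinct squarefree integers). Contradiction. Hence √123 ∉ Q(√146), so x^2 - 123 stays irreducible over Q(√146) and [Q(√146, √123) : Q(√146)] = 2. By the tower law, [Q(√146, √123) : Q] = 2 · 2 = 4.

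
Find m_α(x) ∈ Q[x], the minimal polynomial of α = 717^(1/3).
m_α(x) = x^3 - 717

α satisfies α^3 = 717, so x^3 - 717 annihilates α. By the rational root test, a rational root p/q (in lowest terms) of x^3 - 717 would satisfy p^3 = 717 q^3, forcing q = 1 and p^3 = 717; but 717 is not a perfect cube, contradiction. A monic cubic over Q with no rational root is irreducible (any nontrivial factorization would include a linear factor). Hence x^3 - 717 is the minimal polynomial of α, and in particular [Q(α):Q] = 3.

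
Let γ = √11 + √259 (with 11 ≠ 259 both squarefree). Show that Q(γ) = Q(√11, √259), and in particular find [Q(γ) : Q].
[Q(γ) : Q] = 4 (equivalently, Q(γ) = Q(√11, √259))

Obviously Q(γ) ⊆ Q(√11, √259), and [Q(√11, √259):Q] = 4 (since 11, 259 are distinct squarefree integers > 1 with 2849 not a perfect square). To show equality we compute the minimal polynomial of γ. From γ = √11 + √259: γ^2 = 11 + 2√(2849) + 259 = 270 + 2√(2849), so γ^2 - 270 = 2√(2849); squaring, (γ^2 - 270)^2 = 4·2849, i.e. γ^4 - 540γ^2 + 72900 - 11396 = 0, i.e. γ^4 - 540γ^2 + 61504 = 0. So γ is a root of x^4 - 540x^2 + 61504. This polynomial is irreducible over Q: it has no rational root (each ±√11 ± √259 is irrational), and any factorization into two quadratics over Q would force √(2849) ∈ Q (pairing opposite roots) or √11, √259 ∈ Q (other pairings), all impossible. Hence [Q(γ):Q] = 4 = [Q(√11, √259):Q], so Q(γ) = Q(√11, √259).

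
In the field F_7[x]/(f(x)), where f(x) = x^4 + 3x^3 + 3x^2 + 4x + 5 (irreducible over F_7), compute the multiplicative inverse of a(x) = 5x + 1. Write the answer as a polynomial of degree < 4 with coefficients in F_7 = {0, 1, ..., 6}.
a(x)^(-1) ≡ 3x^3 + 2x + 6 (mod f(x))

Since f is irreducible over F_7, F_7[x]/(f) is a field and a(x) ≠ 0 has an inverse. Apply the extended Euclidean algorithm to f(x) and a(x) in F_7[x]: f(x) = (3x^3 + 2x + 6)·a(x) + (6). The last nonzero remainder is the constant 6 = gcd(f, a) in F_7. Back-substituting through the division chain expresses 6 = s(x)·a(x) + t(x)·f(x) with s(x) ≡ 4x^3 + 5x + 1 (mod f), so (4x^3 + 5x + 1)·a(x) ≡ 6 (mod f). Multiplying by 6^(-1) ≡ 6 in F_7 gives a(x)^(-1) ≡ 6·(4x^3 + 5x + 1) ≡ 3x^3 + 2x + 6 (mod f). Check: (5x + 1)·(3x^3 + 2x + 6) = x^4 + 3x^3 + 3x^2 + 4x + 6 ≡ 1 (mod x^4 + 3x^3 + 3x^2 + 4x + 5).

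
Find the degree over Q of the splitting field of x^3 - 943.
[K : Q] = 6

The roots of x^3 - 943 are ∛943, ω∛943, ω^2∛943 where ω = e^(2πi/3) is a primitive cube root of unity, so K = Q(∛943, ω). Now [Q(∛943):Q] = 3 (since 943 is not a perfect cube, x^3 - 943 is irreducible) and [Q(ω):Q] = 2. Both 2 and 3 divide [K:Q], and [K:Q] ≤ 3·2 = 6, so [K:Q] = 6. (Equivalently: Q(∛943) ⊂ R but ω ∉ R, so [K : Q(∛943)] = 2.)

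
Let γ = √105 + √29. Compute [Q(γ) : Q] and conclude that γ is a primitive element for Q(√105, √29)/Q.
[Q(γ) : Q] = 4 (equivalently, Q(γ) = Q(√105, √29))

Obviously Q(γ) ⊆ Q(√105, √29), and [Q(√105, √29):Q] = 4 (since 105, 29 are distinct squarefree integers > 1 with 3045 not a perfect square). To show equality we compute the minimal polynomial of γ. From γ = √105 + √29: γ^2 = 105 + 2√(3045) + 29 = 134 + 2√(3045), so γ^2 - 134 = 2√(3045); squaring, (γ^2 - 134)^2 = 4·3045, i.e. γ^4 - 268γ^2 + 17956 - 12180 = 0, i.e. γ^4 - 268γ^2 + 5776 = 0. So γ is a root of x^4 - 268x^2 + 5776. This polynomial is irreducible over Q: it has no rational root (each ±√105 ± √29 is irrational), and any factorization into two quadratics over Q would force √(3045) ∈ Q (pairing opposite roots) or √105, √29 ∈ Q (other pairings), all impossible. Hence [Q(γ):Q] = 4 = [Q(√105, √29):Q], so Q(γ) = Q(√105, √29).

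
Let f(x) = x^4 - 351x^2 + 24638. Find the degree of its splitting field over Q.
[K : Q] = 4

Solving the quadratic in x^2: x^2 = (351 ± √(351^2 - 4·24638))/2 = (351 ± √24649)/2 = (351 ± 157)/2, giving x^2 = 97 or x^2 = 254. So f(x) = (x^2 - 97)(x^2 - 254) and the roots of f are ±√97, ±√254. Hence the splitting field is K = Q(√97, √254). Since 97 and 254 are distinct squarefree integers > 1, their product 24638 is not a perfect square, so √254 ∉ Q(√97). By the tower law [K:Q] = [Q(√97,√254):Q(√97)] · [Q(√97):Q] = 2 · 2 = 4.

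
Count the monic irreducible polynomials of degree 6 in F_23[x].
There are 24670536 monic irreducible polynomials of degree 6 over F_23

Each element of F_{23^6} that lies in no proper subfield is a root of exactly one monic irreducible of degree 6 over F_23, and each such polynomial has 6 distinct roots in F_{23^6}. By Möbius inversion the count is N_23(6) = (1/6) Σ_{d|6} μ(6/d) · 23^d = (1/6)(μ(6)·23^1 + μ(3)·23^2 + μ(2)·23^3 + μ(1)·23^6) = 148023216/6 = 24670536.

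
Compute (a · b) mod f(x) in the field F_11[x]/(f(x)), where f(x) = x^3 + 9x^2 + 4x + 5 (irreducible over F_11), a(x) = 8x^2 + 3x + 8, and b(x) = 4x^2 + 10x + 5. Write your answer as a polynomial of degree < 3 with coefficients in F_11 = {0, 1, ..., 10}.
a · b ≡ 4x + 8 (mod f(x))

Multiply in F_11[x]: a(x)·b(x) = (8x^2 + 3x + 8)·(4x^2 + 10x + 5) = 10x^4 + 4x^3 + 3x^2 + 7x + 7. This has degree ≥ 3, so divide by f(x) over F_11: 10x^4 + 4x^3 + 3x^2 + 7x + 7 = (10x + 2)·(x^3 + 9x^2 + 4x + 5) + (4x + 8). Hence a·b ≡ 4x + 8 (mod f). (F_11[x]/(f) is a field with 11^3 = 1331 elements since f is irreducible of degree 3.)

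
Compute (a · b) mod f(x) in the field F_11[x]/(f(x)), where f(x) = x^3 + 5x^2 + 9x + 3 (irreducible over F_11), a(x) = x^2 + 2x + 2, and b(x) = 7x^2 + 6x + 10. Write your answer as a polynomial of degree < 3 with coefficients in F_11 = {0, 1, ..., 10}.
a · b ≡ 4x^2 + 3x + 10 (mod f(x))

Multiply in F_11[x]: a(x)·b(x) = (x^2 + 2x + 2)·(7x^2 + 6x + 10) = 7x^4 + 9x^3 + 3x^2 + 10x + 9. This has degree ≥ 3, so divide by f(x) over F_11: 7x^4 + 9x^3 + 3x^2 + 10x + 9 = (7x + 7)·(x^3 + 5x^2 + 9x + 3) + (4x^2 + 3x + 10). Hence a·b ≡ 4x^2 + 3x + 10 (mod f). (F_11[x]/(f) is a field with 11^3 = 1331 elements since f is irreducible of degree 3.)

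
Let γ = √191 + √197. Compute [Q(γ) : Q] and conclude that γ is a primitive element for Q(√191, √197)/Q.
[Q(γ) : Q] = 4 (equivalently, Q(γ) = Q(√191, √197))

Obviously Q(γ) ⊆ Q(√191, √197), and [Q(√191, √197):Q] = 4 (since 191, 197 are distinct squarefree integers > 1 with 37627 not a perfect square). To show equality we compute the minimal polynomial of γ. From γ = √191 + √197: γ^2 = 191 + 2√(37627) + 197 = 388 + 2√(37627), so γ^2 - 388 = 2√(37627); squaring, (γ^2 - 388)^2 = 4·37627, i.e. γ^4 - 776γ^2 + 150544 - 150508 = 0, i.e. γ^4 - 776γ^2 + 36 = 0. So γ is a root of x^4 - 776x^2 + 36. This polynomial is irreducible over Q: it has no rational root (each ±√191 ± √197 is irrational), and any factorization into two quadratics over Q would force √(37627) ∈ Q (pairing opposite roots) or √191, √197 ∈ Q (other pairings), all impossible. Hence [Q(γ):Q] = 4 = [Q(√191, √197):Q], so Q(γ) = Q(√191, √197).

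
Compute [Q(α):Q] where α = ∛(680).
[Q(α):Q] = 3

The minimal polynomial of α is x^3 - 680, irreducible over Q since 680 is not a perfect cube (so x^3 - 680 has no rational root). Hence [Q(α):Q] = deg(m_α) = 3.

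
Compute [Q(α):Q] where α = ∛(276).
[Q(α):Q] = 3

The minimal polynomial of α is x^3 - 276, irreducible over Q since 276 is not a perfect cube (so x^3 - 276 has no rational root). Hence [Q(α):Q] = deg(m_α) = 3.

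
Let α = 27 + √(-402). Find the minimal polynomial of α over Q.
m_α(x) = x^2 - 54x + 1131

From α - 27 = √(-402), squaring gives (α - 27)^2 = -402, i.e. α^2 - 54α + 729 = -402, so α^2 - 54α + 1131 = 0. The discriminant of x^2 - 54x + 1131 is (-54)^2 - 4·(1131) = 2916 - 4524 = -1608, and 4·(-402) is not a perfect square in Q since -402 is squarefree and ≠ 1. Hence x^2 - 54x + 1131 is irreducible over Q and is the minimal polynomial of α.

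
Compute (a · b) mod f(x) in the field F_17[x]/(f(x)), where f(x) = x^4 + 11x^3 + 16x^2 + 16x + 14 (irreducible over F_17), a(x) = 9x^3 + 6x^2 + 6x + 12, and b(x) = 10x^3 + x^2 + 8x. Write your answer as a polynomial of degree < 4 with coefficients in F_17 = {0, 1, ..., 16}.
a · b ≡ 8x^3 + 10x^2 + 8x + 1 (mod f(x))

Multiply in F_17[x]: a(x)·b(x) = (9x^3 + 6x^2 + 6x + 12)·(10x^3 + x^2 + 8x) = 5x^6 + x^5 + 2x^4 + 4x^3 + 9x^2 + 11x. This has degree ≥ 4, so divide by f(x) over F_17: 5x^6 + x^5 + 2x^4 + 4x^3 + 9x^2 + 11x = (5x^2 + 14x + 6)·(x^4 + 11x^3 + 16x^2 + 16x + 14) + (8x^3 + 10x^2 + 8x + 1). Hence a·b ≡ 8x^3 + 10x^2 + 8x + 1 (mod f). (F_17[x]/(f) is a field with 17^4 = 83521 elements since f is irreducible of degree 4.)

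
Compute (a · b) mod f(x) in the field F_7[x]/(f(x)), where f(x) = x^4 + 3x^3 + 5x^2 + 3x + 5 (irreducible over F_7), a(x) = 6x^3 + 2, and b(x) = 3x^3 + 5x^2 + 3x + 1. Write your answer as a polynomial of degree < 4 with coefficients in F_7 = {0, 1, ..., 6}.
a · b ≡ x^3 + 6x^2 + 2 (mod f(x))

Multiply in F_7[x]: a(x)·b(x) = (6x^3 + 2)·(3x^3 + 5x^2 + 3x + 1) = 4x^6 + 2x^5 + 4x^4 + 5x^3 + 3x^2 + 6x + 2. This has degree ≥ 4, so divide by f(x) over F_7: 4x^6 + 2x^5 + 4x^4 + 5x^3 + 3x^2 + 6x + 2 = (4x^2 + 4x)·(x^4 + 3x^3 + 5x^2 + 3x + 5) + (x^3 + 6x^2 + 2). Hence a·b ≡ x^3 + 6x^2 + 2 (mod f). (F_7[x]/(f) is a field with 7^4 = 2401 elements since f is irreducible of degree 4.)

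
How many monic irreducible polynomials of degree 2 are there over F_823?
There are 338253 monic irreducible polynomials of degree 2 over F_823

Each element of F_{823^2} that lies in no proper subfield is a root of exactly one monic irreducible of degree 2 over F_823, and each such polynomial has 2 distinct roots in F_{823^2}. By Möbius inversion the count is N_823(2) = (1/2) Σ_{d|2} μ(2/d) · 823^d = (1/2)(μ(2)·823^1 + μ(1)·823^2) = 676506/2 = 338253.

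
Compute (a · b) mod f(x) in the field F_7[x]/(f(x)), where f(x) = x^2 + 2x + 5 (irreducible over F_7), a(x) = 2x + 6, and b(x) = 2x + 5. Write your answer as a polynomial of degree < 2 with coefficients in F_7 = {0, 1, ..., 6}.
a · b ≡ 3 (mod f(x))

Multiply in F_7[x]: a(x)·b(x) = (2x + 6)·(2x + 5) = 4x^2 + x + 2. This has degree ≥ 2, so divide by f(x) over F_7: 4x^2 + x + 2 = (4)·(x^2 + 2x + 5) + (3). Hence a·b ≡ 3 (mod f). (F_7[x]/(f) is a field with 7^2 = 49 elements since f is irreducible of degree 2.)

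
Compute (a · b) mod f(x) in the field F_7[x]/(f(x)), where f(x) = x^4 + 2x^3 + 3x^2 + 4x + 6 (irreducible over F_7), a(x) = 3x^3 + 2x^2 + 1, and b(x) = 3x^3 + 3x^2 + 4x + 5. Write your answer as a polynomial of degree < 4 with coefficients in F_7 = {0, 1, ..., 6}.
a · b ≡ 5x^3 + x^2 + 6x + 2 (mod f(x))

Multiply in F_7[x]: a(x)·b(x) = (3x^3 + 2x^2 + 1)·(3x^3 + 3x^2 + 4x + 5) = 2x^6 + x^5 + 4x^4 + 5x^3 + 6x^2 + 4x + 5. This has degree ≥ 4, so divide by f(x) over F_7: 2x^6 + x^5 + 4x^4 + 5x^3 + 6x^2 + 4x + 5 = (2x^2 + 4x + 4)·(x^4 + 2x^3 + 3x^2 + 4x + 6) + (5x^3 + x^2 + 6x + 2). Hence a·b ≡ 5x^3 + x^2 + 6x + 2 (mod f). (F_7[x]/(f) is a field with 7^4 = 2401 elements since f is irreducible of degree 4.)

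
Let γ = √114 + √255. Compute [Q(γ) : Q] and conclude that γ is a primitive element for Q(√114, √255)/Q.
[Q(γ) : Q] = 4 (equivalently, Q(γ) = Q(√114, √255))

Obviously Q(γ) ⊆ Q(√114, √255), and [Q(√114, √255):Q] = 4 (since 114, 255 are distinct squarefree integers > 1 with 29070 not a perfect square). To show equality we compute the minimal polynomial of γ. From γ = √114 + √255: γ^2 = 114 + 2√(29070) + 255 = 369 + 2√(29070), so γ^2 - 369 = 2√(29070); squaring, (γ^2 - 369)^2 = 4·29070, i.e. γ^4 - 738γ^2 + 136161 - 116280 = 0, i.e. γ^4 - 738γ^2 + 19881 = 0. So γ is a root of x^4 - 738x^2 + 19881. This polynomial is irreducible over Q: it has no rational root (each ±√114 ± √255 is irrational), and any factorization into two quadratics over Q would force √(29070) ∈ Q (pairing opposite roots) or √114, √255 ∈ Q (other pairings), all impossible. Hence [Q(γ):Q] = 4 = [Q(√114, √255):Q], so Q(γ) = Q(√114, √255).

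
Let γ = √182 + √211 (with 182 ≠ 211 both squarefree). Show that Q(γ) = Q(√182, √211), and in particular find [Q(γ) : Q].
[Q(γ) : Q] = 4 (equivalently, Q(γ) = Q(√182, √211))

Obviously Q(γ) ⊆ Q(√182, √211), and [Q(√182, √211):Q] = 4 (since 182, 211 are distinct squarefree integers > 1 with 38402 not a perfect square). To show equality we compute the minimal polynomial of γ. From γ = √182 + √211: γ^2 = 182 + 2√(38402) + 211 = 393 + 2√(38402), so γ^2 - 393 = 2√(38402); squaring, (γ^2 - 393)^2 = 4·38402, i.e. γ^4 - 786γ^2 + 154449 - 153608 = 0, i.e. γ^4 - 786γ^2 + 841 = 0. So γ is a root of x^4 - 786x^2 + 841. This polynomial is irreducible over Q: it has no rational root (each ±√182 ± √211 is irrational), and any factorization into two quadratics over Q would force √(38402) ∈ Q (pairing opposite roots) or √182, √211 ∈ Q (other pairings), all impossible. Hence [Q(γ):Q] = 4 = [Q(√182, √211):Q], so Q(γ) = Q(√182, √211).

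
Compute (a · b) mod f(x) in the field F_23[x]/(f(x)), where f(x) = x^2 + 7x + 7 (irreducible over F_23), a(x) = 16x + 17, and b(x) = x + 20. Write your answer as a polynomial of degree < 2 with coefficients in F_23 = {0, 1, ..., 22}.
a · b ≡ 18x + 21 (mod f(x))

Multiply in F_23[x]: a(x)·b(x) = (16x + 17)·(x + 20) = 16x^2 + 15x + 18. This has degree ≥ 2, so divide by f(x) over F_23: 16x^2 + 15x + 18 = (16)·(x^2 + 7x + 7) + (18x + 21). Hence a·b ≡ 18x + 21 (mod f). (F_23[x]/(f) is a field with 23^2 = 529 elements since f is irreducible of degree 2.)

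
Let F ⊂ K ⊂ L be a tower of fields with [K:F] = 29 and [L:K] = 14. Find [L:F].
[L:F] = 406

The tower law says that for any tower of field extensions F ⊂ K ⊂ L with finite degrees, [L:F] = [L:K] · [K:F]. Here this gives [L:F] = 14 · 29 = 406.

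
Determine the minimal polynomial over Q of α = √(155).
m_α(x) = x^2 - 155

α satisfies α^2 - 155 = 0, so x^2 - 155 annihilates α. Since d = 155 is squarefree and ≠ 1, it is not a perfect square in Q, so x^2 - 155 has no rational root and is therefore irreducible over Q (a degree-2 polynomial over a field is irreducible iff it has no root). Hence m_α(x) = x^2 - 155.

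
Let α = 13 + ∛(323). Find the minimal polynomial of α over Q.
m_α(x) = x^3 - 39x^2 + 507x - 2520

Set β = α - 13 = ∛(323), so β^3 = 323. Then (α - 13)^3 - 323 = 0, i.e. α is a root of g(x) = (x - 13)^3 - 323 = x^3 - 39x^2 + 507x - 2520. Since g(x) = h(x - 13) where h(x) = x^3 - 323, and h is irreducible over Q (because 323 is not a perfect cube, so h has no rational root, and a monic cubic with no rational root is irreducible), g is also irreducible (irreducibility is preserved under the substitution x → x - 13). Hence m_α(x) = x^3 - 39x^2 + 507x - 2520.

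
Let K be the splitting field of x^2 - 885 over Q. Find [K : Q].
[K : Q] = 2

f(x) = x^2 - 885 factors as (x - √885)(x + √885). The splitting field is K = Q(√885). Since 885 is squarefree and > 1, it is not a perfect square, so x^2 - 885 is irreducible over Q and [Q(√885) : Q] = 2. Hence [K : Q] = 2.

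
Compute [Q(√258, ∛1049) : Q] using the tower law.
[Q(√258, ∛1049) : Q] = 6

Let L = Q(√258, ∛1049). Since Q(√258) ⊂ L and [Q(√258):Q] = 2, the tower law gives 2 | [L:Q]. Likewise Q(∛1049) ⊂ L with [Q(∛1049):Q] = 3 (because 1049 is not a perfect cube), so 3 | [L:Q]. As gcd(2,3) = 1, [L:Q] is divisible by 6. Conversely L is generated over Q by √258 and ∛1049, so [L:Q] ≤ 2·3 = 6. Therefore [Q(√258, ∛1049) : Q] = 6.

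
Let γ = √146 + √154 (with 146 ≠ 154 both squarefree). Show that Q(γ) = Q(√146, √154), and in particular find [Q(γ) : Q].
[Q(γ) : Q] = 4 (equivalently, Q(γ) = Q(√146, √154))

Obviously Q(γ) ⊆ Q(√146, √154), and [Q(√146, √154):Q] = 4 (since 146, 154 are distinct squarefree integers > 1 with 22484 not a perfect square). To show equality we compute the minimal polynomial of γ. From γ = √146 + √154: γ^2 = 146 + 2√(22484) + 154 = 300 + 2√(22484), so γ^2 - 300 = 2√(22484); squaring, (γ^2 - 300)^2 = 4·22484, i.e. γ^4 - 600γ^2 + 90000 - 89936 = 0, i.e. γ^4 - 600γ^2 + 64 = 0. So γ is a root of x^4 - 600x^2 + 64. This polynomial is irreducible over Q: it has no rational root (each ±√146 ± √154 is irrational), and any factorization into two quadratics over Q would force √(22484) ∈ Q (pairing opposite roots) or √146, √154 ∈ Q (other pairings), all impossible. Hence [Q(γ):Q] = 4 = [Q(√146, √154):Q], so Q(γ) = Q(√146, √154).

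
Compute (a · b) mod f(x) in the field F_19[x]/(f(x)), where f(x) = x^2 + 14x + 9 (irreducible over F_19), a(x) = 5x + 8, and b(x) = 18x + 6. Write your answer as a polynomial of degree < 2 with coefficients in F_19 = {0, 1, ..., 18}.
a · b ≡ 16x + 17 (mod f(x))

Multiply in F_19[x]: a(x)·b(x) = (5x + 8)·(18x + 6) = 14x^2 + 3x + 10. This has degree ≥ 2, so divide by f(x) over F_19: 14x^2 + 3x + 10 = (14)·(x^2 + 14x + 9) + (16x + 17). Hence a·b ≡ 16x + 17 (mod f). (F_19[x]/(f) is a field with 19^2 = 361 elements since f is irreducible of degree 2.)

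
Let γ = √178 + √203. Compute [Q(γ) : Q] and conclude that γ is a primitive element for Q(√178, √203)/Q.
[Q(γ) : Q] = 4 (equivalently, Q(γ) = Q(√178, √203))

Obviously Q(γ) ⊆ Q(√178, √203), and [Q(√178, √203):Q] = 4 (since 178, 203 are distinct squarefree integers > 1 with 36134 not a perfect square). To show equality we compute the minimal polynomial of γ. From γ = √178 + √203: γ^2 = 178 + 2√(36134) + 203 = 381 + 2√(36134), so γ^2 - 381 = 2√(36134); squaring, (γ^2 - 381)^2 = 4·36134, i.e. γ^4 - 762γ^2 + 145161 - 144536 = 0, i.e. γ^4 - 762γ^2 + 625 = 0. So γ is a root of x^4 - 762x^2 + 625. This polynomial is irreducible over Q: it has no rational root (each ±√178 ± √203 is irrational), and any factorization into two quadratics over Q would force √(36134) ∈ Q (pairing opposite roots) or √178, √203 ∈ Q (other pairings), all impossible. Hence [Q(γ):Q] = 4 = [Q(√178, √203):Q], so Q(γ) = Q(√178, √203).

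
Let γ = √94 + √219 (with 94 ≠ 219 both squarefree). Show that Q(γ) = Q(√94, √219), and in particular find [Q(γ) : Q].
[Q(γ) : Q] = 4 (equivalently, Q(γ) = Q(√94, √219))

Obviously Q(γ) ⊆ Q(√94, √219), and [Q(√94, √219):Q] = 4 (since 94, 219 are distinct squarefree integers > 1 with 20586 not a perfect square). To show equality we compute the minimal polynomial of γ. From γ = √94 + √219: γ^2 = 94 + 2√(20586) + 219 = 313 + 2√(20586), so γ^2 - 313 = 2√(20586); squaring, (γ^2 - 313)^2 = 4·20586, i.e. γ^4 - 626γ^2 + 97969 - 82344 = 0, i.e. γ^4 - 626γ^2 + 15625 = 0. So γ is a root of x^4 - 626x^2 + 15625. This polynomial is irreducible over Q: it has no rational root (each ±√94 ± √219 is irrational), and any factorization into two quadratics over Q would force √(20586) ∈ Q (pairing opposite roots) or √94, √219 ∈ Q (other pairings), all impossible. Hence [Q(γ):Q] = 4 = [Q(√94, √219):Q], so Q(γ) = Q(√94, √219).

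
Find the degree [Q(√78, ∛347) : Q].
[Q(√78, ∛347) : Q] = 6

Let L = Q(√78, ∛347). Since Q(√78) ⊂ L and [Q(√78):Q] = 2, the tower law gives 2 | [L:Q]. Likewise Q(∛347) ⊂ L with [Q(∛347):Q] = 3 (because 347 is not a perfect cube), so 3 | [L:Q]. As gcd(2,3) = 1, [L:Q] is divisible by 6. Conversely L is generated over Q by √78 and ∛347, so [L:Q] ≤ 2·3 = 6. Therefore [Q(√78, ∛347) : Q] = 6.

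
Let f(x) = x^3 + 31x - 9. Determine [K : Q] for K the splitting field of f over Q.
[K : Q] = 6

By the rational root test, any rational root of the monic integer polynomial f(x) = x^3 + 31x - 9 must be an integer dividing the constant term -9, i.e. one of ±{1, 3, 9}. Evaluating: f(1) = 23, f(-1) = -41, f(3) = 111, f(-3) = -129, f(9) = 999, f(-9) = -1017; none is 0, so f has no rational root and is therefore irreducible over Q (a cubic with no linear factor over a field is irreducible). For an irreducible cubic, the Galois group is A_3 or S_3 according as the discriminant disc(f) = -4a^3 - 27b^2 = -4·(31)^3 - 27·(-9)^2 = -121351 is or is not a square in Q. Here disc(f) = -121351 is not a perfect square in Q, so the Galois group of f over Q is not contained in A_3 and must be all of S_3. The splitting field has degree |S_3| = 6 over Q, so [K : Q] = 6.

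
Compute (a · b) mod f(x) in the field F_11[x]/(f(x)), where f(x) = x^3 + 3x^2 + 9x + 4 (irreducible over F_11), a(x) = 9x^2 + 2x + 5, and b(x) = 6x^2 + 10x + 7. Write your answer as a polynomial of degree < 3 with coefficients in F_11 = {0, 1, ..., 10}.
a · b ≡ 5x^2 + 3x (mod f(x))

Multiply in F_11[x]: a(x)·b(x) = (9x^2 + 2x + 5)·(6x^2 + 10x + 7) = 10x^4 + 3x^3 + 3x^2 + 9x + 2. This has degree ≥ 3, so divide by f(x) over F_11: 10x^4 + 3x^3 + 3x^2 + 9x + 2 = (10x + 6)·(x^3 + 3x^2 + 9x + 4) + (5x^2 + 3x). Hence a·b ≡ 5x^2 + 3x (mod f). (F_11[x]/(f) is a field with 11^3 = 1331 elements since f is irreducible of degree 3.)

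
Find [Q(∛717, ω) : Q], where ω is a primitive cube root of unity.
[Q(∛717, ω) : Q] = 6

[Q(∛717):Q] = 3 (min poly x^3 - 717, irreducible since 717 is not a perfect cube). [Q(ω):Q] = 2 (min poly x^2 + x + 1). Since Q(∛717) ⊂ R and ω ∉ R, we have ω ∉ Q(∛717), so x^2 + x + 1 remains irreducible over Q(∛717) and [Q(∛717, ω) : Q(∛717)] = 2. By the tower law, [Q(∛717, ω) : Q] = 3 · 2 = 6. (In fact Q(∛717, ω) is the splitting field of x^3 - 717 over Q.)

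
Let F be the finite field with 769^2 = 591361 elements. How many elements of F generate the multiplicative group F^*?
There are φ(591360) = 122880 primitive elements

F_q^* is cyclic of order q - 1 = 591360. A cyclic group of order m has exactly φ(m) generators. Here m = 591360 = 2^9 · 3 · 5 · 7 · 11, so the number of primitive elements is φ(591360) = 122880.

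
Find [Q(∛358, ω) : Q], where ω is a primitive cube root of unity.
[Q(∛358, ω) : Q] = 6

[Q(∛358):Q] = 3 (min poly x^3 - 358, irreducible since 358 is not a perfect cube). [Q(ω):Q] = 2 (min poly x^2 + x + 1). Since Q(∛358) ⊂ R and ω ∉ R, we have ω ∉ Q(∛358), so x^2 + x + 1 remains irreducible over Q(∛358) and [Q(∛358, ω) : Q(∛358)] = 2. By the tower law, [Q(∛358, ω) : Q] = 3 · 2 = 6. (In fact Q(∛358, ω) is the splitting field of x^3 - 358 over Q.)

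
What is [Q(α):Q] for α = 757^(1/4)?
[Q(α):Q] = 4

α is a root of x^4 - 757. By Eisenstein's criterion at the prime p = 757 (which divides the constant term 757 but p^2 = 573049 does not, since 757 is squarefree), x^4 - 757 is irreducible over Q. Hence [Q(α):Q] = 4.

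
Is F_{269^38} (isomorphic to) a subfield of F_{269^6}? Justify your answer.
No: F_{269^38} is not a subfield of F_{269^6}

F_{p^m} embeds in F_{p^n} iff m | n. Here 38 ∤ 6 (since 6 = 0·38 + 6 with remainder 6 ≠ 0), so F_{269^38} is not a subfield of F_{269^6}. Equivalently: if it were, the tower law would give 38 = [F_{269^38}:F_269] dividing [F_{269^6}:F_269] = 6, contradiction.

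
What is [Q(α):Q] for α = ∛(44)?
[Q(α):Q] = 3

The minimal polynomial of α is x^3 - 44, irreducible over Q since 44 is not a perfect cube (so x^3 - 44 has no rational root). Hence [Q(α):Q] = deg(m_α) = 3.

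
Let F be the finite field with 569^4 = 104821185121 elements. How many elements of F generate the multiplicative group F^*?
There are φ(104821185120) = 26108006400 primitive elements

F_q^* is cyclic of order q - 1 = 104821185120. A cyclic group of order m has exactly φ(m) generators. Here m = 104821185120 = 2^5 · 3 · 5 · 19 · 71 · 161881, so the number of primitive elements is φ(104821185120) = 26108006400.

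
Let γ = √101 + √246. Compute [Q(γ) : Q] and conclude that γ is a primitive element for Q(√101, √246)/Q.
[Q(γ) : Q] = 4 (equivalently, Q(γ) = Q(√101, √246))

Obviously Q(γ) ⊆ Q(√101, √246), and [Q(√101, √246):Q] = 4 (since 101, 246 are distinct squarefree integers > 1 with 24846 not a perfect square). To show equality we compute the minimal polynomial of γ. From γ = √101 + √246: γ^2 = 101 + 2√(24846) + 246 = 347 + 2√(24846), so γ^2 - 347 = 2√(24846); squaring, (γ^2 - 347)^2 = 4·24846, i.e. γ^4 - 694γ^2 + 120409 - 99384 = 0, i.e. γ^4 - 694γ^2 + 21025 = 0. So γ is a root of x^4 - 694x^2 + 21025. This polynomial is irreducible over Q: it has no rational root (each ±√101 ± √246 is irrational), and any factorization into two quadratics over Q would force √(24846) ∈ Q (pairing opposite roots) or √101, √246 ∈ Q (other pairings), all impossible. Hence [Q(γ):Q] = 4 = [Q(√101, √246):Q], so Q(γ) = Q(√101, √246).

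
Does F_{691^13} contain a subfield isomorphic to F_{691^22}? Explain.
No: F_{691^22} is not a subfield of F_{691^13}

F_{p^m} embeds in F_{p^n} iff m | n. Here 22 ∤ 13 (since 13 = 0·22 + 13 with remainder 13 ≠ 0), so F_{691^22} is not a subfield of F_{691^13}. Equivalently: if it were, the tower law would give 22 = [F_{691^22}:F_691] dividing [F_{691^13}:F_691] = 13, contradiction.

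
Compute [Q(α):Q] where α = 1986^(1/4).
[Q(α):Q] = 4

α is a root of x^4 - 1986. By Eisenstein's criterion at the prime p = 2 (which divides the constant term 1986 but p^2 = 4 does not, since 1986 is squarefree), x^4 - 1986 is irreducible over Q. Hence [Q(α):Q] = 4.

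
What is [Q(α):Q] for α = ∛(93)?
[Q(α):Q] = 3

The minimal polynomial of α is x^3 - 93, irreducible over Q since 93 is not a perfect cube (so x^3 - 93 has no rational root). Hence [Q(α):Q] = deg(m_α) = 3.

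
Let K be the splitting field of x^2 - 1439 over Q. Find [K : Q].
[K : Q] = 2

f(x) = x^2 - 1439 factors as (x - √1439)(x + √1439). The splitting field is K = Q(√1439). Since 1439 is squarefree and > 1, it is not a perfect square, so x^2 - 1439 is irreducible over Q and [Q(√1439) : Q] = 2. Hence [K : Q] = 2.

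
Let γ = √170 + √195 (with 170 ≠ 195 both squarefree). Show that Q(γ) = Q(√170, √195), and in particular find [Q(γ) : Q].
[Q(γ) : Q] = 4 (equivalently, Q(γ) = Q(√170, √195))

Obviously Q(γ) ⊆ Q(√170, √195), and [Q(√170, √195):Q] = 4 (since 170, 195 are distinct squarefree integers > 1 with 33150 not a perfect square). To show equality we compute the minimal polynomial of γ. From γ = √170 + √195: γ^2 = 170 + 2√(33150) + 195 = 365 + 2√(33150), so γ^2 - 365 = 2√(33150); squaring, (γ^2 - 365)^2 = 4·33150, i.e. γ^4 - 730γ^2 + 133225 - 132600 = 0, i.e. γ^4 - 730γ^2 + 625 = 0. So γ is a root of x^4 - 730x^2 + 625. This polynomial is irreducible over Q: it has no rational root (each ±√170 ± √195 is irrational), and any factorization into two quadratics over Q would force √(33150) ∈ Q (pairing opposite roots) or √170, √195 ∈ Q (other pairings), all impossible. Hence [Q(γ):Q] = 4 = [Q(√170, √195):Q], so Q(γ) = Q(√170, √195).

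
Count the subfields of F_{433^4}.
F_{433^4} has 3 subfields

The subfields of F_{p^n} are exactly the fields F_{p^d} for d | n (each is the fixed field of the unique index-d subgroup of Gal(F_{p^n}/F_p) ≅ Z/nZ). The divisors of n = 4 are {1, 2, 4}, giving 3 subfields: F_{433^1}, F_{433^2}, F_{433^4}.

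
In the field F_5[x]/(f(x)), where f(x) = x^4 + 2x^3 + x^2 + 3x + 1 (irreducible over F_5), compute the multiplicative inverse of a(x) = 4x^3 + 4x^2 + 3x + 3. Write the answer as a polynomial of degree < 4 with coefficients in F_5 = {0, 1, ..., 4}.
a(x)^(-1) ≡ x^2 + 4x + 1 (mod f(x))

Since f is irreducible over F_5, F_5[x]/(f) is a field and a(x) ≠ 0 has an inverse. Apply the extended Euclidean algorithm to f(x) and a(x) in F_5[x]: f(x) = (4x + 4)·a(x) + (3x^2 + 4x + 4);  a(x) = (3x + 4)·(3x^2 + 4x + 4) + (2). The last nonzero remainder is the constant 2 = gcd(f, a) in F_5. Back-substituting through the division chain expresses 2 = s(x)·a(x) + t(x)·f(x) with s(x) ≡ 2x^2 + 3x + 2 (mod f), so (2x^2 + 3x + 2)·a(x) ≡ 2 (mod f). Multiplying by 2^(-1) ≡ 3 in F_5 gives a(x)^(-1) ≡ 3·(2x^2 + 3x + 2) ≡ x^2 + 4x + 1 (mod f). Check: (4x^3 + 4x^2 + 3x + 3)·(x^2 + 4x + 1) = 4x^5 + 3x^3 + 4x^2 + 3 ≡ 1 (mod x^4 + 2x^3 + x^2 + 3x + 1).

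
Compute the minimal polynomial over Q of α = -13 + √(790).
m_α(x) = x^2 + 26x - 621

From α + 13 = √(790), squaring gives (α + 13)^2 = 790, i.e. α^2 + 26α + 169 = 790, so α^2 + 26α - 621 = 0. The discriminant of x^2 + 26x - 621 is (26)^2 - 4·(-621) = 676 + 2484 = 3160, and 4·(790) is not a perfect square in Q since 790 is squarefree and ≠ 1. Hence x^2 + 26x - 621 is irreducible over Q and is the minimal polynomial of α.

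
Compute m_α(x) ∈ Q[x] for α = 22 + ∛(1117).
m_α(x) = x^3 - 66x^2 + 1452x - 11765

Set β = α - 22 = ∛(1117), so β^3 = 1117. Then (α - 22)^3 - 1117 = 0, i.e. α is a root of g(x) = (x - 22)^3 - 1117 = x^3 - 66x^2 + 1452x - 11765. Since g(x) = h(x - 22) where h(x) = x^3 - 1117, and h is irreducible over Q (because 1117 is not a perfect cube, so h has no rational root, and a monic cubic with no rational root is irreducible), g is also irreducible (irreducibility is preserved under the substitution x → x - 22). Hence m_α(x) = x^3 - 66x^2 + 1452x - 11765.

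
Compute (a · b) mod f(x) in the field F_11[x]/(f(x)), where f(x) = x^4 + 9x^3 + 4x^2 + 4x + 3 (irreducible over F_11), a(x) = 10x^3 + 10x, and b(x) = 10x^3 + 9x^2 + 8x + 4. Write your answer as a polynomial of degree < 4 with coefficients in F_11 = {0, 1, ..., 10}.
a · b ≡ 5x^3 + 7x^2 + 7x + 9 (mod f(x))

Multiply in F_11[x]: a(x)·b(x) = (10x^3 + 10x)·(10x^3 + 9x^2 + 8x + 4) = x^6 + 2x^5 + 4x^4 + 9x^3 + 3x^2 + 7x. This has degree ≥ 4, so divide by f(x) over F_11: x^6 + 2x^5 + 4x^4 + 9x^3 + 3x^2 + 7x = (x^2 + 4x + 8)·(x^4 + 9x^3 + 4x^2 + 4x + 3) + (5x^3 + 7x^2 + 7x + 9). Hence a·b ≡ 5x^3 + 7x^2 + 7x + 9 (mod f). (F_11[x]/(f) is a field with 11^4 = 14641 elements since f is irreducible of degree 4.)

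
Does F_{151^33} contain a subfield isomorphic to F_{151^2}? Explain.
No: F_{151^2} is not a subfield of F_{151^33}

F_{p^m} embeds in F_{p^n} iff m | n. Here 2 ∤ 33 (since 33 = 16·2 + 1 with remainder 1 ≠ 0), so F_{151^2} is not a subfield of F_{151^33}. Equivalently: if it were, the tower law would give 2 = [F_{151^2}:F_151] dividing [F_{151^33}:F_151] = 33, contradiction.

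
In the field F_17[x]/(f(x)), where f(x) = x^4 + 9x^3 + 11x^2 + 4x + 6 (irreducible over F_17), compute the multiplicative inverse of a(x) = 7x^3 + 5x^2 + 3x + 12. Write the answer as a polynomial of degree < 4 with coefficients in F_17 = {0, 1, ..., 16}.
a(x)^(-1) ≡ 15x^3 + 4x^2 + x + 2 (mod f(x))

Since f is irreducible over F_17, F_17[x]/(f) is a field and a(x) ≠ 0 has an inverse. Apply the extended Euclidean algorithm to f(x) and a(x) in F_17[x]: f(x) = (5x + 5)·a(x) + (5x^2 + 14x + 14);  a(x) = (15x + 10)·(5x^2 + 14x + 14) + (10x + 8);  (5x^2 + 14x + 14) = (9x + 1)·(10x + 8) + (6). The last nonzero remainder is the constant 6 = gcd(f, a) in F_17. Back-substituting through the division chain expresses 6 = s(x)·a(x) + t(x)·f(x) with s(x) ≡ 5x^3 + 7x^2 + 6x + 12 (mod f), so (5x^3 + 7x^2 + 6x + 12)·a(x) ≡ 6 (mod f). Multiplying by 6^(-1) ≡ 3 in F_17 gives a(x)^(-1) ≡ 3·(5x^3 + 7x^2 + 6x + 12) ≡ 15x^3 + 4x^2 + x + 2 (mod f). Check: (7x^3 + 5x^2 + 3x + 12)·(15x^3 + 4x^2 + x + 2) = 3x^6 + x^5 + 4x^4 + 7x^3 + 10x^2 + x + 7 ≡ 1 (mod x^4 + 9x^3 + 11x^2 + 4x + 6).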